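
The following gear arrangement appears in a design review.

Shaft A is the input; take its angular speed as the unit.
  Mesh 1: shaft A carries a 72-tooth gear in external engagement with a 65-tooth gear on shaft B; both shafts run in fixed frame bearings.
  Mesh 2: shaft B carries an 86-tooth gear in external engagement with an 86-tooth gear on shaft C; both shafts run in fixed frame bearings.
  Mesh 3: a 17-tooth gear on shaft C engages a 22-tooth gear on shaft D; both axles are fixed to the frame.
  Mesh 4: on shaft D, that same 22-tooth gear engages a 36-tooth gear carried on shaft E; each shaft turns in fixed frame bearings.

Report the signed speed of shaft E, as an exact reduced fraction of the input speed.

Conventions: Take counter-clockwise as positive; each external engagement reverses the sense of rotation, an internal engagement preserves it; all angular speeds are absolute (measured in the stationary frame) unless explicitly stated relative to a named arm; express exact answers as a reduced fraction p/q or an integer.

4-mesh fixed-axis compound train (all bearings frame-fixed)
mesh 1 [72T→65T]: |ω|/ω_in = 1×72/65 = 72/65, sense flips to −
mesh 2 [86T→86T]: |ω|/ω_in = (72/65)×86/86 = 72/65, sense flips to +
mesh 3 [17T→22T]: |ω|/ω_in = (72/65)×17/22 = 612/715, sense flips to −
mesh 4 [22T→36T]: |ω|/ω_in = (612/715)×22/36 = 34/65, sense flips to +
signed output speed (× input speed) = 34/65

34/65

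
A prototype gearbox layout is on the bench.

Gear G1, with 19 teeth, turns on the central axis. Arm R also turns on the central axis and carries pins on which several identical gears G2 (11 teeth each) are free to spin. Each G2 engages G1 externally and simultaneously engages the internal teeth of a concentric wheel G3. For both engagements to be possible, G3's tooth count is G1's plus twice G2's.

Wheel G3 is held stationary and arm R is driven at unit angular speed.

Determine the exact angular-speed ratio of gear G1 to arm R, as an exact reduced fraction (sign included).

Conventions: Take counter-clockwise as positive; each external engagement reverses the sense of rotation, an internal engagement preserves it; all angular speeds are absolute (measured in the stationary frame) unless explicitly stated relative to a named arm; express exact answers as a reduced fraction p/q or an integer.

class = planetary set [G3 = 19+2·11 = 41; Willis about the carrier]
ring teeth: 19 + 2·11 = 41
19(ω_sun−ω_arm) = −41(ω_ring−ω_arm),  ω_ring = 0, ω_arm = 1
ω_sun = 1 − (41/19)(0−1) = 60/19
ω_out/ω_in = 60/19

60/19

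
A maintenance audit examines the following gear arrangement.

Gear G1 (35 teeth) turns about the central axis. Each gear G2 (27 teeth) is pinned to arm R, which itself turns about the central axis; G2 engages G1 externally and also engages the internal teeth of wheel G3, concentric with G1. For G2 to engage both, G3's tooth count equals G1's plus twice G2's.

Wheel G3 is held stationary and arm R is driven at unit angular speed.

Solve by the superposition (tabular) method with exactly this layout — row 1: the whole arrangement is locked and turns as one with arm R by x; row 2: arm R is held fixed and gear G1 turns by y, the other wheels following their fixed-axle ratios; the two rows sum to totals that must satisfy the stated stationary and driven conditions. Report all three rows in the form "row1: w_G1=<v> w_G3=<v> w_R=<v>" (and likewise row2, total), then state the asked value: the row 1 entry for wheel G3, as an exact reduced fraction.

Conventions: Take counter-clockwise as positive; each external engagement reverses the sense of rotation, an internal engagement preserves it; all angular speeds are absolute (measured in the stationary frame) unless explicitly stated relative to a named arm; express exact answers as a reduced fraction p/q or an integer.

row1: w_G1=1 w_G3=1 w_R=1
row2: w_G1=89/35 w_G3=-1 w_R=0
total: w_G1=124/35 w_G3=0 w_R=1
asked value: 1

planetary set (35T centre, 27T on arm, 89T internal) — Willis relation
row 1 (train locked, turned with arm): all members turn x
row 2 (arm held, sun turns y): ω_ring = −(35/89)·y, ω_arm = 0
boundary: total ω_ring = x − (35/89)·y = 0 and total ω_arm = x = 1  ⇒  y = 89/35, x = 1
row 2 ring = −(35/89)·89/35 = -1
totals (row 1 + row 2): sun 1 + 89/35 = 124/35, ring 1 + (-1) = 0, arm 1 + 0 = 1
asked cell (row1, ring) = 1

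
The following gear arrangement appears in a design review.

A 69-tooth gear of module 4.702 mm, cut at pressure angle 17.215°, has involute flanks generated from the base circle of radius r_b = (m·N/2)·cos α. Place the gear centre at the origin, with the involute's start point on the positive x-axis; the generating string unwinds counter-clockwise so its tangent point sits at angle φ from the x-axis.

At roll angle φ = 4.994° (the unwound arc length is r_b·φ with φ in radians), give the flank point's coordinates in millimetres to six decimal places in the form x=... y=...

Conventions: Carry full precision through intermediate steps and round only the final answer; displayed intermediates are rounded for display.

topology: single-mesh involute geometry — m = 4.702, N = 69
pitch radius r_p = m·N/2 = 4.702·69/2 = 162.219000
base radius r_b = r_p·cos α = 162.219000·cos 17.215° = 154.951737
roll angle φ = 4.994° = 0.08716174 rad
x = r_b·(cos φ + φ·sin φ) = 155.539217
y = r_b·(sin φ − φ·cos φ) = 0.034176

x=155.539217 y=0.034176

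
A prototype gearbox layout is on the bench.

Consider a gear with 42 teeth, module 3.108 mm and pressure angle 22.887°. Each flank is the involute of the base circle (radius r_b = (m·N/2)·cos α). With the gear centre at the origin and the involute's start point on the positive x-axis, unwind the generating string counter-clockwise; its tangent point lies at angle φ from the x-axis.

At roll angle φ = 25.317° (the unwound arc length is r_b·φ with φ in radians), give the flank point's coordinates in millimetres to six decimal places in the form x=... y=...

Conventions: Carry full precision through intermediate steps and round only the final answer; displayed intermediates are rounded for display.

single-mesh involute tooth geometry (42T wheel at module 3.108)
pitch radius r_p = m·N/2 = 3.108·42/2 = 65.268000
base radius r_b = r_p·cos α = 65.268000·cos 22.887° = 60.129690
roll angle φ = 25.317° = 0.44186501 rad
x = r_b·(cos φ + φ·sin φ) = 65.716262
y = r_b·(sin φ − φ·cos φ) = 1.695639

x=65.716262 y=1.695639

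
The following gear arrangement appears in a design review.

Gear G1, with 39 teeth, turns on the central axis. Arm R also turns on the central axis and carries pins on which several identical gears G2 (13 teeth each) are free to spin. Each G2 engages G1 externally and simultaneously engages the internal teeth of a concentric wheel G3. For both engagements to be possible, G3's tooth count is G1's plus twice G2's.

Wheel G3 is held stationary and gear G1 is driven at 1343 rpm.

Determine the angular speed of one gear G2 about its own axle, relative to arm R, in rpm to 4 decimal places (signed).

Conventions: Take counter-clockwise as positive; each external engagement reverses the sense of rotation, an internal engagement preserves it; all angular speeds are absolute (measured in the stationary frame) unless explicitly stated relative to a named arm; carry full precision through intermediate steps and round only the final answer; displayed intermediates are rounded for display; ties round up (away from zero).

-2518.1250 rpm

topology: planetary set — G1 39T / G2 13T / G3 65T, arm = carrier (Willis)
normalise by the input: solve with ω_sun = 1, then scale by 1343 rpm
ring teeth: 39 + 2·13 = 65
39(ω_sun−ω_arm) = −65(ω_ring−ω_arm),  ω_ring = 0, ω_sun = 1
39(1−ω_arm) = −65(0−ω_arm)  ⇒  104·ω_arm = 39  ⇒  ω_arm = 3/8
sun–planet mesh: 39·(1−3/8) = −13·(ω_p−ω_arm)  ⇒  ω_p−ω_arm = -15/8
scale: ω_p−ω_arm = -15/8 × 1343 rpm = -2518.1250 rpm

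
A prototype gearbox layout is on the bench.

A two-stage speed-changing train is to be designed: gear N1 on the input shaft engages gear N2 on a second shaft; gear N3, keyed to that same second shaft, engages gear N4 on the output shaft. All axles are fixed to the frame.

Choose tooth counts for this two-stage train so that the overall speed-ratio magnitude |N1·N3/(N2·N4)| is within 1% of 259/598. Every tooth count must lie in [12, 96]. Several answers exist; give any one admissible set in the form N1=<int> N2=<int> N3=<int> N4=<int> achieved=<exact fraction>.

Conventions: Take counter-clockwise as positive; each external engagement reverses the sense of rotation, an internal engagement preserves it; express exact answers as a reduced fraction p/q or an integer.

N1=14 N2=13 N3=37 N4=92 achieved=259/598

2-stage fixed-axis compound train for ratio 259/598
target = 259/598 in lowest terms: an exact hit needs N1·N3 = k·259 and N2·N4 = k·598 for one integer k, every count in [12, 96]; additionally prefer no 1:1 stage (N1 ≠ N2, N3 ≠ N4)
k = 1: no 1:1-free in-range split of k·259 and k·598 into factor pairs; take k = 2
k = 2: N1·N3 = 518 = 14·37, N2·N4 = 1196 = 13·92
achieved = 14·37/(13·92) = 259/598; |achieved − target| = 0 ≤ 259/59800 ✓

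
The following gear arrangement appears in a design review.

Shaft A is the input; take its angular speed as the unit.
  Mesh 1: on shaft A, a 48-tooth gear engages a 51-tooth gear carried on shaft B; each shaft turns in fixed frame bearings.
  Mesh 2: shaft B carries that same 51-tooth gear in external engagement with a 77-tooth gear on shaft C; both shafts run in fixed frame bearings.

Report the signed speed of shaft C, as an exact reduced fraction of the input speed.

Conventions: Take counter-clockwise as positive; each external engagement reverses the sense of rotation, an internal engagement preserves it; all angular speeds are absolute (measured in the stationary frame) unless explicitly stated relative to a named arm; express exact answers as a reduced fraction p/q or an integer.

2-mesh fixed-axis compound train (all bearings frame-fixed)
mesh 1 [48T→51T]: |ω|/ω_in = 1×48/51 = 16/17, sense flips to −
mesh 2 [51T→77T]: |ω|/ω_in = (16/17)×51/77 = 48/77, sense flips to +
signed output speed (× input speed) = 48/77

48/77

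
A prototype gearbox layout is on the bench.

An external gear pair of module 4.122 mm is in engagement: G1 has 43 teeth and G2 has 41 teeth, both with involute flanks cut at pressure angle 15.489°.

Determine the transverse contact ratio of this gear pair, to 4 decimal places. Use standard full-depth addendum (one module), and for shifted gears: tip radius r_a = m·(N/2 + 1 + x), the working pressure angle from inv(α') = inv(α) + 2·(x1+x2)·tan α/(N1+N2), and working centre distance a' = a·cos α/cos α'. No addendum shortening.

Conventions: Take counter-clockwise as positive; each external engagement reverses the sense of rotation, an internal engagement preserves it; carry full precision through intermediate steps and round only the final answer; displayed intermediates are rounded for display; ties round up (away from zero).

single-mesh involute tooth geometry (43T engaging 41T at module 4.122)
base radii: r_b1 = 85.404367, r_b2 = 81.432071
tip radii: r_a1 = 92.745000, r_a2 = 88.623000
no profile shift: α' = α, a' = a
action lengths: √(r_a1²−r_b1²) = 36.162538, √(r_a2²−r_b2²) = 34.969329
base pitch p_b = π·m·cos α = 12.479336
CR = (36.162538 + 34.969329 − 173.124000·sin 15.48900°)/12.479336 = 1.995180
contact ratio ≈ 1.9952

1.9952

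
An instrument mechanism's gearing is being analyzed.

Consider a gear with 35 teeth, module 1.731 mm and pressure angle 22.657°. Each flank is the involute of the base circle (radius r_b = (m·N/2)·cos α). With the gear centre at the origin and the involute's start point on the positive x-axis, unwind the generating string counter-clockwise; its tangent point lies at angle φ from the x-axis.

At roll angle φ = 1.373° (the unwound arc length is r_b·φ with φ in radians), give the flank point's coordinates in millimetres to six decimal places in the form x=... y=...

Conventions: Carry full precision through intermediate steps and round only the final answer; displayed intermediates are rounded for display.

x=27.962776 y=0.000128

single-mesh involute tooth geometry (35T wheel at module 1.731)
pitch radius r_p = m·N/2 = 1.731·35/2 = 30.292500
base radius r_b = r_p·cos α = 30.292500·cos 22.657° = 27.954750
roll angle φ = 1.373° = 0.02396337 rad
x = r_b·(cos φ + φ·sin φ) = 27.962776
y = r_b·(sin φ − φ·cos φ) = 0.000128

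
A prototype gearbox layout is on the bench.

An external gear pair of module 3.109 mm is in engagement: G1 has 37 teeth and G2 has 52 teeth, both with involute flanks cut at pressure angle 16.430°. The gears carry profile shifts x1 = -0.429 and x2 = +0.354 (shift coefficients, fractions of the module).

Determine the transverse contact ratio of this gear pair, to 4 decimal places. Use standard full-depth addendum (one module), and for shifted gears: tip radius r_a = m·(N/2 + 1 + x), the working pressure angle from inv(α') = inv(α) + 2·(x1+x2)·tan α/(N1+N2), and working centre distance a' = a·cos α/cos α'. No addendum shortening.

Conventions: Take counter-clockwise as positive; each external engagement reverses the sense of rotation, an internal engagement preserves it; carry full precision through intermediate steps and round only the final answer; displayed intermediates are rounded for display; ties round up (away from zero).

1.9617

class = single-mesh tooth geometry [involute pair 37T × 52T, m = 3.109]
base radii: r_b1 = 55.167872, r_b2 = 77.533225
tip radii: r_a1 = 59.291739, r_a2 = 85.043586
inv(α') = inv(16.430°) + 2·(-0.429+0.354)·tan α/(37+52) = 0.00763045  ⇒  α' = 16.09539°
a' = a·cos α / cos α' = 138.3505·cos 16.430°/cos 16.09539° = 138.115001
action lengths: √(r_a1²−r_b1²) = 21.725935, √(r_a2²−r_b2²) = 34.942961
base pitch p_b = π·m·cos α = 9.368377
CR = (21.725935 + 34.942961 − 138.115001·sin 16.09539°)/9.368377 = 1.961734
contact ratio ≈ 1.9617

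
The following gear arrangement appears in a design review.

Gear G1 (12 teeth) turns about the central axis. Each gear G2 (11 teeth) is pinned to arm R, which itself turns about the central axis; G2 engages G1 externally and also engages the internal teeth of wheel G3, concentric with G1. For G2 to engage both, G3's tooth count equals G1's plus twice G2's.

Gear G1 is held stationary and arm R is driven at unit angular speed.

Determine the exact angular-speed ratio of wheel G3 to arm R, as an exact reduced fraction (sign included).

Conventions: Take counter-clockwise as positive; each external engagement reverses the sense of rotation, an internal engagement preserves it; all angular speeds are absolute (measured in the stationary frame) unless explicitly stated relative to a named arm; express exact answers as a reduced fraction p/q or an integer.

23/17

planetary set (12T centre, 11T on arm, 34T internal) — Willis relation
ring teeth: 12 + 2·11 = 34
12(ω_sun−ω_arm) = −34(ω_ring−ω_arm),  ω_sun = 0, ω_arm = 1
ω_ring = 1 − (12/34)(0−1) = 23/17
ω_out/ω_in = 23/17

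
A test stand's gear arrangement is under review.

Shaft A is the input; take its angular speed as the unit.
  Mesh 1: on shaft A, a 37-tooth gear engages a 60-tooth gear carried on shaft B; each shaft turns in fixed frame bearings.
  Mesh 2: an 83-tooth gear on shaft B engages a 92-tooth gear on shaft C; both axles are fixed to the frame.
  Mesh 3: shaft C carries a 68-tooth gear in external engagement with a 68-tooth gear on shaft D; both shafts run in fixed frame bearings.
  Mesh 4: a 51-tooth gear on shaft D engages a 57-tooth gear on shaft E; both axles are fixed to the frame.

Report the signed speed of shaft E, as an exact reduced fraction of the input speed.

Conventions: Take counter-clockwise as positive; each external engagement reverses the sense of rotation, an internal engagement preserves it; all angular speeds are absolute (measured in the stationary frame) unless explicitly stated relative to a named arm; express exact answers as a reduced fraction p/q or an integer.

52207/104880

4-mesh fixed-axis compound train (all bearings frame-fixed)
mesh 1 [37T→60T]: |ω|/ω_in = 1×37/60 = 37/60, sense flips to −
mesh 2 [83T→92T]: |ω|/ω_in = (37/60)×83/92 = 3071/5520, sense flips to +
mesh 3 [68T→68T]: |ω|/ω_in = (3071/5520)×68/68 = 3071/5520, sense flips to −
mesh 4 [51T→57T]: |ω|/ω_in = (3071/5520)×51/57 = 52207/104880, sense flips to +
signed output speed (× input speed) = 52207/104880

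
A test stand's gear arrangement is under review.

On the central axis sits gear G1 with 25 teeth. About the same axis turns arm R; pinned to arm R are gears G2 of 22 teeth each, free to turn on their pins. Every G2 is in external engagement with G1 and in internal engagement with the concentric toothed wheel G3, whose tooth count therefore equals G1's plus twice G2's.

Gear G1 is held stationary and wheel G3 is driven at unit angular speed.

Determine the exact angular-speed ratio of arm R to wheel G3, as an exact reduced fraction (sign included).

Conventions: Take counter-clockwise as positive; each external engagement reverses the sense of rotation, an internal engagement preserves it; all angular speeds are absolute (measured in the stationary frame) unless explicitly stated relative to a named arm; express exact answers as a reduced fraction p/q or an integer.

69/94

recognized (axles ride arm R): planetary set, 25/22/69 teeth
ring teeth: 25 + 2·22 = 69
25(ω_sun−ω_arm) = −69(ω_ring−ω_arm),  ω_sun = 0, ω_ring = 1
25(0−ω_arm) = −69(1−ω_arm)  ⇒  94·ω_arm = 69  ⇒  ω_arm = 69/94
ω_out/ω_in = 69/94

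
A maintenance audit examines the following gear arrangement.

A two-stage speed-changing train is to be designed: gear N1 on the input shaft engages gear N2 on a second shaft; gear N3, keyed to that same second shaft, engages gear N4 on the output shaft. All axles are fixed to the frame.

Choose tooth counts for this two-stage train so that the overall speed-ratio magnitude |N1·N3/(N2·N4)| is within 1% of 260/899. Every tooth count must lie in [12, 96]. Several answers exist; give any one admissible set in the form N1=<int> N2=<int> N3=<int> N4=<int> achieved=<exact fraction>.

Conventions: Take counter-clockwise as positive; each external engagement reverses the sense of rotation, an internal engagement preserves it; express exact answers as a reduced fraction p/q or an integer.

N1=13 N2=29 N3=20 N4=31 achieved=260/899

topology: fixed-axis compound train — 2 stages, target 260/899
target = 260/899 in lowest terms: an exact hit needs N1·N3 = k·260 and N2·N4 = k·899 for one integer k, every count in [12, 96]; additionally prefer no 1:1 stage (N1 ≠ N2, N3 ≠ N4)
k = 1: N1·N3 = 260 = 13·20, N2·N4 = 899 = 29·31
achieved = 13·20/(29·31) = 260/899; |achieved − target| = 0 ≤ 13/4495 ✓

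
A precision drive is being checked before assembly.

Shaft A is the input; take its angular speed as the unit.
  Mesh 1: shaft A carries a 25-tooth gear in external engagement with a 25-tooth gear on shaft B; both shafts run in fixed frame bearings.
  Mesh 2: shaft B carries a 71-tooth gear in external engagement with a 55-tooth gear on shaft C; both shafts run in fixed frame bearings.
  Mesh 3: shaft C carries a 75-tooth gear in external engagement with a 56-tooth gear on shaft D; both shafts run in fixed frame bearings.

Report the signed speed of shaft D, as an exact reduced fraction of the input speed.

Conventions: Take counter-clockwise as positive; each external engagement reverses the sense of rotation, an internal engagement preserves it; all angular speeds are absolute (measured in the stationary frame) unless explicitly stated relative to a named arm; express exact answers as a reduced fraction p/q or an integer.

3-mesh fixed-axis compound train (all bearings frame-fixed)
mesh 1 [25T→25T]: |ω|/ω_in = 1×25/25 = 1, sense flips to −
mesh 2 [71T→55T]: |ω|/ω_in = 1×71/55 = 71/55, sense flips to +
mesh 3 [75T→56T]: |ω|/ω_in = (71/55)×75/56 = 1065/616, sense flips to −
signed output speed (× input speed) = -1065/616

-1065/616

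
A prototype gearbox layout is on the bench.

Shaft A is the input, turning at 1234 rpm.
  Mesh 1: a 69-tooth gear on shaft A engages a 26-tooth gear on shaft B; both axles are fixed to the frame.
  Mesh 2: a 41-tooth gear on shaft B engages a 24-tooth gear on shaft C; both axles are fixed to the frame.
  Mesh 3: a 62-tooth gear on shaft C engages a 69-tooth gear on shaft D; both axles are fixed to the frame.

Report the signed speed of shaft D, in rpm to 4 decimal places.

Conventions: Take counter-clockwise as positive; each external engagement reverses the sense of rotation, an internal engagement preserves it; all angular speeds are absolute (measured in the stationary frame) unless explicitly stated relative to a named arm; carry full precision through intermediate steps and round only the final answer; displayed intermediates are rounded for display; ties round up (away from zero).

3-mesh fixed-axis compound train (all bearings frame-fixed)
mesh 1 [69T→26T]: ω = 1234.0000×69/26 = 3274.8462 rpm, sense flips to −
mesh 2 [41T→24T]: ω = 3274.8462×41/24 = 5594.5288 rpm, sense flips to +
mesh 3 [62T→69T]: ω = 5594.5288×62/69 = 5026.9679 rpm, sense flips to −
signed output speed = -5026.9679 rpm

-5026.9679 rpm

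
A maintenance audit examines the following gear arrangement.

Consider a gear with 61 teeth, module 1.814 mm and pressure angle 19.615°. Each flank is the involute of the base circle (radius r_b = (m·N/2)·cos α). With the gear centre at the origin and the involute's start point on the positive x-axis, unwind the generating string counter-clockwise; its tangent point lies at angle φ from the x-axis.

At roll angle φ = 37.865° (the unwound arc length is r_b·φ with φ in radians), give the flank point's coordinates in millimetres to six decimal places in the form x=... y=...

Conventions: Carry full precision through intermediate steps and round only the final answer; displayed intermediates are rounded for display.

topology: single-mesh involute geometry — m = 1.814, N = 61
pitch radius r_p = m·N/2 = 1.814·61/2 = 55.327000
base radius r_b = r_p·cos α = 55.327000·cos 19.615° = 52.116352
roll angle φ = 37.865° = 0.66086892 rad
x = r_b·(cos φ + φ·sin φ) = 62.284385
y = r_b·(sin φ − φ·cos φ) = 4.798562

x=62.284385 y=4.798562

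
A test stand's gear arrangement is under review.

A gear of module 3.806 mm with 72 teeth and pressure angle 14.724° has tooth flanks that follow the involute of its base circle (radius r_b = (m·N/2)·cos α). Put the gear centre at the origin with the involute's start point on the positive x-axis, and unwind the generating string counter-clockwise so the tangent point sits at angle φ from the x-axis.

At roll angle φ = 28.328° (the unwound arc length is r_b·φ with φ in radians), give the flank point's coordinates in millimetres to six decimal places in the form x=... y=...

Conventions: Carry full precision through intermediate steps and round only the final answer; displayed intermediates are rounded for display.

x=147.736839 y=5.209250

class = single-mesh tooth geometry [base-circle involute, m = 3.806, 72T]
pitch radius r_p = m·N/2 = 3.806·72/2 = 137.016000
base radius r_b = r_p·cos α = 137.016000·cos 14.724° = 132.516583
roll angle φ = 28.328° = 0.49441687 rad
x = r_b·(cos φ + φ·sin φ) = 147.736839
y = r_b·(sin φ − φ·cos φ) = 5.209250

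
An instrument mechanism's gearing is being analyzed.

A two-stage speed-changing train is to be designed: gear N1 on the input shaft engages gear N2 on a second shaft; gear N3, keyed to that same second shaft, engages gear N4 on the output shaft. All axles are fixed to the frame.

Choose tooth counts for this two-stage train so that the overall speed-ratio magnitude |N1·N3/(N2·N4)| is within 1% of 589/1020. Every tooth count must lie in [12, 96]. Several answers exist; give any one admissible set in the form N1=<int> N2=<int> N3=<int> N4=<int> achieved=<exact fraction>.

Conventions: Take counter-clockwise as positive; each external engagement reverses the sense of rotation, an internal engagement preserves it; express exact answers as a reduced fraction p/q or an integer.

2-stage fixed-axis compound train for ratio 589/1020
target = 589/1020 in lowest terms: an exact hit needs N1·N3 = k·589 and N2·N4 = k·1020 for one integer k, every count in [12, 96]; additionally prefer no 1:1 stage (N1 ≠ N2, N3 ≠ N4)
k = 1: N1·N3 = 589 = 19·31, N2·N4 = 1020 = 12·85
achieved = 19·31/(12·85) = 589/1020; |achieved − target| = 0 ≤ 589/102000 ✓

N1=19 N2=12 N3=31 N4=85 achieved=589/1020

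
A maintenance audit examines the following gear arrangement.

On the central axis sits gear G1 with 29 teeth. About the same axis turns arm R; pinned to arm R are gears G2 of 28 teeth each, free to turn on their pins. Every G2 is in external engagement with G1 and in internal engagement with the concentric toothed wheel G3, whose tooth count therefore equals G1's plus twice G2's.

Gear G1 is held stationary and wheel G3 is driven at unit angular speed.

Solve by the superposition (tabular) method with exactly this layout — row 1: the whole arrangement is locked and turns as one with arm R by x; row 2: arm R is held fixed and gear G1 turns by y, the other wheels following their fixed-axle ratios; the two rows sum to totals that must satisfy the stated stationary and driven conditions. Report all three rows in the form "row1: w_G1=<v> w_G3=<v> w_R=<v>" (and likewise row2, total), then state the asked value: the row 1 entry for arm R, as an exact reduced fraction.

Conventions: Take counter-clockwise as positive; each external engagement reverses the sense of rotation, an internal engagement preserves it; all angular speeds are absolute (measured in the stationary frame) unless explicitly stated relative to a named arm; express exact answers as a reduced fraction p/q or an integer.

recognized (axles ride arm R): planetary set, 29/28/85 teeth
superposition row 1 [locked train]: every member turns x
row 2 (arm held, sun turns y): ω_ring = −(29/85)·y, ω_arm = 0
boundary: total ω_sun = x + y = 0 and total ω_ring = x − (29/85)·y = 1  ⇒  y = -85/114, x = 85/114
row 2 ring = −(29/85)·(-85/114) = 29/114
totals (row 1 + row 2): sun 85/114 + (-85/114) = 0, ring 85/114 + 29/114 = 1, arm 85/114 + 0 = 85/114
asked cell (row1, arm) = 85/114

row1: w_G1=85/114 w_G3=85/114 w_R=85/114
row2: w_G1=-85/114 w_G3=29/114 w_R=0
total: w_G1=0 w_G3=1 w_R=85/114
asked value: 85/114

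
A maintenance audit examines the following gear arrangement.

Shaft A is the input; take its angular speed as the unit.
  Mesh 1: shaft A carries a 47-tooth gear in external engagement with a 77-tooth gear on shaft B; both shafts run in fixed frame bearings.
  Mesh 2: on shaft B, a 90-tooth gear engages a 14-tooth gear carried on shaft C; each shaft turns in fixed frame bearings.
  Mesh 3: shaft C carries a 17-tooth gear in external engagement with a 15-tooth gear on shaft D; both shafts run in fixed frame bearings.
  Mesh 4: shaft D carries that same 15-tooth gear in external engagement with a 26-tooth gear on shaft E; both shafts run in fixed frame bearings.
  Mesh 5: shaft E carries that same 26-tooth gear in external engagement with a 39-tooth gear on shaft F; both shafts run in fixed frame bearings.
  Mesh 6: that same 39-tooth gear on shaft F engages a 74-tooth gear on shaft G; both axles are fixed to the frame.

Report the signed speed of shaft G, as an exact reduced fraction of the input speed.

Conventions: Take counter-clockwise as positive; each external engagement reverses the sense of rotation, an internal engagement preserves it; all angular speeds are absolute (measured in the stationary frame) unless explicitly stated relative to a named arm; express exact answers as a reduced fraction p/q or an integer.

6-mesh fixed-axis compound train (all bearings frame-fixed)
mesh 1 [47T→77T]: |ω|/ω_in = 1×47/77 = 47/77, sense flips to −
mesh 2 [90T→14T]: |ω|/ω_in = (47/77)×90/14 = 2115/539, sense flips to +
mesh 3 [17T→15T]: |ω|/ω_in = (2115/539)×17/15 = 2397/539, sense flips to −
mesh 4 [15T→26T]: |ω|/ω_in = (2397/539)×15/26 = 35955/14014, sense flips to +
mesh 5 [26T→39T]: |ω|/ω_in = (35955/14014)×26/39 = 11985/7007, sense flips to −
mesh 6 [39T→74T]: |ω|/ω_in = (11985/7007)×39/74 = 35955/39886, sense flips to +
signed output speed (× input speed) = 35955/39886

35955/39886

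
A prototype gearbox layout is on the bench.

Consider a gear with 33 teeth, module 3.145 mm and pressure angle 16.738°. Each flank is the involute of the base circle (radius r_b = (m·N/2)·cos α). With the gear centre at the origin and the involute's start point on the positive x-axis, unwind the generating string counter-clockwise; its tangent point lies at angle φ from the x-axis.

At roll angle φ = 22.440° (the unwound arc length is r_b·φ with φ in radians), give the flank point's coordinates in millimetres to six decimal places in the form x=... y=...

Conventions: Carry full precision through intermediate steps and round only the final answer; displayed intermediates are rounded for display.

x=53.360292 y=0.979955

class = single-mesh tooth geometry [base-circle involute, m = 3.145, 33T]
pitch radius r_p = m·N/2 = 3.145·33/2 = 51.892500
base radius r_b = r_p·cos α = 51.892500·cos 16.738° = 49.693903
roll angle φ = 22.440° = 0.39165188 rad
x = r_b·(cos φ + φ·sin φ) = 53.360292
y = r_b·(sin φ − φ·cos φ) = 0.979955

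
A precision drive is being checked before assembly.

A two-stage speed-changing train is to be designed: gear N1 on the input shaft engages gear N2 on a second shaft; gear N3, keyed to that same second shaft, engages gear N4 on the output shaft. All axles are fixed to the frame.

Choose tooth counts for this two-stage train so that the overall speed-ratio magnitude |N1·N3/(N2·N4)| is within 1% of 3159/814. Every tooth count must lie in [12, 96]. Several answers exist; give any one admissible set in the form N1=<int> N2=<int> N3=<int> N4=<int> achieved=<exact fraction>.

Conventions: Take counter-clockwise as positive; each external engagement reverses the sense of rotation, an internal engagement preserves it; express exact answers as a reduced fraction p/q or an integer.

2-stage fixed-axis compound train for ratio 3159/814
target = 3159/814 in lowest terms: an exact hit needs N1·N3 = k·3159 and N2·N4 = k·814 for one integer k, every count in [12, 96]; additionally prefer no 1:1 stage (N1 ≠ N2, N3 ≠ N4)
k = 1: N1·N3 = 3159 = 39·81, N2·N4 = 814 = 22·37
achieved = 39·81/(22·37) = 3159/814; |achieved − target| = 0 ≤ 3159/81400 ✓

N1=39 N2=22 N3=81 N4=37 achieved=3159/814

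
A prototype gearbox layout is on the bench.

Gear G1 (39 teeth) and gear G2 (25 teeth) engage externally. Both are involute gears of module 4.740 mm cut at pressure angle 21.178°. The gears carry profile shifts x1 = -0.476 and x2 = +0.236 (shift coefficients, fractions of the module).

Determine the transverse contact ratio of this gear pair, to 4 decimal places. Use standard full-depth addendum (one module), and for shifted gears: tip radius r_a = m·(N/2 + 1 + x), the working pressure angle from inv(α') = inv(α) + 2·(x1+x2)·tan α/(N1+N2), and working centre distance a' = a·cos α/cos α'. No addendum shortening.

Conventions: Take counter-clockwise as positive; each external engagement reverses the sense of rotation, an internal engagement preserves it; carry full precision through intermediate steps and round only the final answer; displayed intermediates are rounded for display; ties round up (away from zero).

recognized (one external pair, fixed centres): single-mesh tooth geometry, m = 4.740, N1 = 39, N2 = 25
base radii: r_b1 = 86.187517, r_b2 = 55.248408
tip radii: r_a1 = 94.913760, r_a2 = 65.108640
inv(α') = inv(21.178°) + 2·(-0.476+0.236)·tan α/(39+25) = 0.01490119  ⇒  α' = 19.99862°
a' = a·cos α / cos α' = 151.6800·cos 21.178°/cos 19.99862° = 150.511646
action lengths: √(r_a1²−r_b1²) = 39.753412, √(r_a2²−r_b2²) = 34.449215
base pitch p_b = π·m·cos α = 13.885439
CR = (39.753412 + 34.449215 − 150.511646·sin 19.99862°)/13.885439 = 1.636824
contact ratio ≈ 1.6368

1.6368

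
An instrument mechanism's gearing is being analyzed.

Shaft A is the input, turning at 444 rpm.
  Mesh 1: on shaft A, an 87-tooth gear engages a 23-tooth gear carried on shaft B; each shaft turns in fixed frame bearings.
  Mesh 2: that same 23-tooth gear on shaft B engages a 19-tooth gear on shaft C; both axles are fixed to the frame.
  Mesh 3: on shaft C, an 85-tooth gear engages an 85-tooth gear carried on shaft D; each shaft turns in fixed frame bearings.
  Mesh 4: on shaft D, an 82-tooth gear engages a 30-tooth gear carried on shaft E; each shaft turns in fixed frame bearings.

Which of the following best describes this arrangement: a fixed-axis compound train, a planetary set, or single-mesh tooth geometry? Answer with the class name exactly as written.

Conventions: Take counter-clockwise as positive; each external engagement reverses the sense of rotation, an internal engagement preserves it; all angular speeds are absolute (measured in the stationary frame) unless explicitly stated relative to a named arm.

fixed-axis compound train

recognized (5 fixed axles, 4 meshes): fixed-axis compound train
classification: fixed-axis compound train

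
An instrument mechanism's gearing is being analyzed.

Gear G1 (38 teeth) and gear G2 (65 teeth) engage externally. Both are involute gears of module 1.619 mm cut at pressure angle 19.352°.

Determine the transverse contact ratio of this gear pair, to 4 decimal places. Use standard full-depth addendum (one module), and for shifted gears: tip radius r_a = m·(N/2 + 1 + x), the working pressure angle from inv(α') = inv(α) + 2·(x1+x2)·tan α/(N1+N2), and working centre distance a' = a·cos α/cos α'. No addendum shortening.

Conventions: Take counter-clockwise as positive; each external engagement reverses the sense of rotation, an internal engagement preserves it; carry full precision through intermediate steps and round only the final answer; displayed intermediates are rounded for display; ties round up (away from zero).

1.7855

single-mesh involute tooth geometry (38T engaging 65T at module 1.619)
base radii: r_b1 = 29.023022, r_b2 = 49.644643
tip radii: r_a1 = 32.380000, r_a2 = 54.236500
no profile shift: α' = α, a' = a
action lengths: √(r_a1²−r_b1²) = 14.357179, √(r_a2²−r_b2²) = 21.840499
base pitch p_b = π·m·cos α = 4.798869
CR = (14.357179 + 21.840499 − 83.378500·sin 19.35200°)/4.798869 = 1.785520
contact ratio ≈ 1.7855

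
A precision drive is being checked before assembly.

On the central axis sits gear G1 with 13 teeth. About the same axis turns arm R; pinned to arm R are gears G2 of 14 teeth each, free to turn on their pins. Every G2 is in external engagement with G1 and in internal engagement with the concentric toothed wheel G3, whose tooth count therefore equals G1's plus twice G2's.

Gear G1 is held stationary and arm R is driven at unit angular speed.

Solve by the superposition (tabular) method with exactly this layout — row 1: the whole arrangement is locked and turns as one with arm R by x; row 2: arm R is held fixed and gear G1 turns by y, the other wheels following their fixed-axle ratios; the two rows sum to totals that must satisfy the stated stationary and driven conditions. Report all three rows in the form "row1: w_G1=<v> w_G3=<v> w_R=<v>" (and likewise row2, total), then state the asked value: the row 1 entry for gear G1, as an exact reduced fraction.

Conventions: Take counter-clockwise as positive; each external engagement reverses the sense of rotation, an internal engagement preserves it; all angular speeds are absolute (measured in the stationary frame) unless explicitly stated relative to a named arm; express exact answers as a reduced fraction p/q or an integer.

row1: w_G1=1 w_G3=1 w_R=1
row2: w_G1=-1 w_G3=13/41 w_R=0
total: w_G1=0 w_G3=54/41 w_R=1
asked value: 1

topology: planetary set — G1 13T / G2 14T / G3 41T, arm = carrier (Willis)
row 1: whole set turns with the arm by x
row 2 (arm held, sun turns y): ω_ring = −(13/41)·y, ω_arm = 0
boundary: total ω_sun = x + y = 0 and total ω_arm = x = 1  ⇒  y = -1, x = 1
row 2 ring = −(13/41)·(-1) = 13/41
totals (row 1 + row 2): sun 1 + (-1) = 0, ring 1 + 13/41 = 54/41, arm 1 + 0 = 1
asked cell (row1, sun) = 1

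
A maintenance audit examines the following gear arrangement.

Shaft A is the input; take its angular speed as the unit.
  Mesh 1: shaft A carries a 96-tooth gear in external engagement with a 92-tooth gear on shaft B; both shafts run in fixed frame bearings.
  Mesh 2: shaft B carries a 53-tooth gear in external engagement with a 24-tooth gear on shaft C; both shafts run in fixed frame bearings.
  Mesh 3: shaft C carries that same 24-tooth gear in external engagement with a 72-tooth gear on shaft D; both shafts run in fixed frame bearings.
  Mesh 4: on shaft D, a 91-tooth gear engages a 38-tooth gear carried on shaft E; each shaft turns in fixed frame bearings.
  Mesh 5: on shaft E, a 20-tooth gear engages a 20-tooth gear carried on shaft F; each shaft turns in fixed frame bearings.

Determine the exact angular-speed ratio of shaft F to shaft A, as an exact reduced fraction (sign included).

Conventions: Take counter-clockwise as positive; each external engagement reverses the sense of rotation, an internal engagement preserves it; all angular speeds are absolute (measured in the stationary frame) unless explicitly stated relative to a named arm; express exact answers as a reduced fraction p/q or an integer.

-4823/2622

class = fixed-axis compound train [5 meshes; 5 ratios multiply, 5 sense flips]
mesh 1 [96T→92T]: running ratio 24/23, sense −
mesh 2 [53T→24T]: running ratio 53/23, sense +
mesh 3 [24T→72T]: running ratio 53/69, sense −
mesh 4 [91T→38T]: running ratio 4823/2622, sense +
mesh 5 [20T→20T]: running ratio 4823/2622, sense −
ω_out/ω_in = -4823/2622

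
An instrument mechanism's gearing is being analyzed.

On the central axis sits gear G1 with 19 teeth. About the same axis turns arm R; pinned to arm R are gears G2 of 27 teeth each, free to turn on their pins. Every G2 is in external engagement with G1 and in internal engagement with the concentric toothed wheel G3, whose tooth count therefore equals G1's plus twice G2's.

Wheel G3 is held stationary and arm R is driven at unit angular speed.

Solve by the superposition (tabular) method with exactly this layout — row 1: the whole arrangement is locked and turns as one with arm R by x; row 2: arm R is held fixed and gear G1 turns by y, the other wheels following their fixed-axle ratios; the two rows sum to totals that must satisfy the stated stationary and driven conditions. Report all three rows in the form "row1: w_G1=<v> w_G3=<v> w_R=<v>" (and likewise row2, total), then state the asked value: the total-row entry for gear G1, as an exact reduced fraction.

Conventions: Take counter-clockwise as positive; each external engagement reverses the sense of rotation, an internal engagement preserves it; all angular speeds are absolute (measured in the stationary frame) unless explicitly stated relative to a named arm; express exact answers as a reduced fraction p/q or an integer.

class = planetary set [G3 = 19+2·27 = 73; Willis about the carrier]
row 1 (train locked, turned with arm): all members turn x
superposition row 2 [arm held]: sun y, ring −(19/73)·y, arm 0
boundary: total ω_ring = x − (19/73)·y = 0 and total ω_arm = x = 1  ⇒  y = 73/19, x = 1
row 2 ring = −(19/73)·73/19 = -1
totals (row 1 + row 2): sun 1 + 73/19 = 92/19, ring 1 + (-1) = 0, arm 1 + 0 = 1
asked cell (total, sun) = 92/19

row1: w_G1=1 w_G3=1 w_R=1
row2: w_G1=73/19 w_G3=-1 w_R=0
total: w_G1=92/19 w_G3=0 w_R=1
asked value: 92/19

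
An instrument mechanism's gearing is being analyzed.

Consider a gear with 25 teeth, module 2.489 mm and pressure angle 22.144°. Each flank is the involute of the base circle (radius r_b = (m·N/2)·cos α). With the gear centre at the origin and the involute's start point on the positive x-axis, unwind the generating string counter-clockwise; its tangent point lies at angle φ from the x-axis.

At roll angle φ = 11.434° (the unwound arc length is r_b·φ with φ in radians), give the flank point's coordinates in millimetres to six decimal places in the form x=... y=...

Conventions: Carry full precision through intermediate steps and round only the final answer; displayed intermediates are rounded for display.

x=29.385749 y=0.076038

class = single-mesh tooth geometry [base-circle involute, m = 2.489, 25T]
pitch radius r_p = m·N/2 = 2.489·25/2 = 31.112500
base radius r_b = r_p·cos α = 31.112500·cos 22.144° = 28.817625
roll angle φ = 11.434° = 0.19956095 rad
x = r_b·(cos φ + φ·sin φ) = 29.385749
y = r_b·(sin φ − φ·cos φ) = 0.076038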